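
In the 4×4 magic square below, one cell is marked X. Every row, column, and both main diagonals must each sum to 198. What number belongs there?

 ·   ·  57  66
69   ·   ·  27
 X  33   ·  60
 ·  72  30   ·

42

Column 4 needs 198; the known cells sum to 153, so (4,4) = 45.
The remaining cell in row 4 is (4,1) = 198 − 147 = 51.
Anti-diagonal must total 198; the given cells sum to 150, so (2,3) = 48.
Row 2: 69 + 48 + 27 + ? = 198, so (2,2) = 54.
The remaining cell in column 2 is (1,2) = 198 − 159 = 39.
Column 3 needs 198; the known cells sum to 135, so (3,3) = 63.
From main diagonal, 198 − (54 + 63 + 45) gives (1,1) = 36.
Using row 3: 33 + 63 + 60 + ? → (3,1) = 198 − 156 = 42.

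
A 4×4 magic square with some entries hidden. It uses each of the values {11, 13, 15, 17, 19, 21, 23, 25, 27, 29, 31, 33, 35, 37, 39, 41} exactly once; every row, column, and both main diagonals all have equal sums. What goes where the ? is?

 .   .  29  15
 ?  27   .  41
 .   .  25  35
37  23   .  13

The 16 entries sum to 416, so each line sums to 416/4 = 104.
Using row 4: 37 + 23 + 13 + ? → (4,3) = 104 − 73 = 31.
From column 3, 104 − (29 + 25 + 31) gives (2,3) = 19.
The remaining cell in main diagonal is (1,1) = 104 − 65 = 39.
From anti-diagonal, 104 − (15 + 19 + 37) gives (3,2) = 33.
The remaining cell in row 1 is (1,2) = 104 − 83 = 21.
Row 2: 27 + 19 + 41 + ? = 104, so (2,1) = 17.

17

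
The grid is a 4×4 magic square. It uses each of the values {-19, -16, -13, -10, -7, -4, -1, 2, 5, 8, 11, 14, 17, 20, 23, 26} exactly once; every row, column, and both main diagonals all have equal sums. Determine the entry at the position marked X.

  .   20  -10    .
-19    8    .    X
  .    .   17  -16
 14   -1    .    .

23

The 16 entries sum to 56, so each line sums to 56/4 = 14.
The remaining cell in column 2 is (3,2) = 14 − 27 = -13.
Row 3 needs 14; the known cells sum to -12, so (3,1) = 26.
The remaining cell in column 1 is (1,1) = 14 − 21 = -7.
Main diagonal: -7 + 8 + 17 + ? = 14, so (4,4) = -4.
Row 1 must total 14; the given cells sum to 3, so (1,4) = 11.
The remaining cell in row 4 is (4,3) = 14 − 9 = 5.
The remaining cell in column 3 is (2,3) = 14 − 12 = 2.
The remaining cell in column 4 is (2,4) = 14 − (-9) = 23.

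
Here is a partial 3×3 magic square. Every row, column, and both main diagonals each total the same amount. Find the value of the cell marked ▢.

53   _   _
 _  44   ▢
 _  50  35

56

Main diagonal is complete and sums to 132; that is the magic constant.
Using row 3: 50 + 35 + ? → (3,1) = 132 − 85 = 47.
From column 1, 132 − (53 + 47) gives (2,1) = 32.
Column 2 needs 132; the known cells sum to 94, so (1,2) = 38.
Using anti-diagonal: 44 + 47 + ? → (1,3) = 132 − 91 = 41.
From row 2, 132 − (32 + 44) gives (2,3) = 56.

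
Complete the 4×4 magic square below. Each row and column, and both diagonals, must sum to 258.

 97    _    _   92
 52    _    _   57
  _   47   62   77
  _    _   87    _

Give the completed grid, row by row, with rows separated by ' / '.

The remaining cell in row 3 is (3,1) = 258 − 186 = 72.
Column 1 needs 258; the known cells sum to 221, so (4,1) = 37.
Column 4 must total 258; the given cells sum to 226, so (4,4) = 32.
Main diagonal must total 258; the given cells sum to 191, so (2,2) = 67.
The remaining cell in anti-diagonal is (2,3) = 258 − 176 = 82.
Row 4 needs 258; the known cells sum to 156, so (4,2) = 102.
Column 2 needs 258; the known cells sum to 216, so (1,2) = 42.
Column 3 must total 258; the given cells sum to 231, so (1,3) = 27.

97 42 27 92 / 52 67 82 57 / 72 47 62 77 / 37 102 87 32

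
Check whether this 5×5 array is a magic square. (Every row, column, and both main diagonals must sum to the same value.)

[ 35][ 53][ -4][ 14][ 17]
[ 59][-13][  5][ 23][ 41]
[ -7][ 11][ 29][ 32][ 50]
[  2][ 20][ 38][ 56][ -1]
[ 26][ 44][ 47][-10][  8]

Row 1: 35 + 53 + (-4) + 14 + 17 = 115.
Row 2: 59 + (-13) + 5 + 23 + 41 = 115.
Row 3: -7 + 11 + 29 + 32 + 50 = 115.
Row 4: 2 + 20 + 38 + 56 + (-1) = 115.
Row 5: 26 + 44 + 47 + (-10) + 8 = 115.
Column 1: 35 + 59 + (-7) + 2 + 26 = 115.
Column 2: 53 + (-13) + 11 + 20 + 44 = 115.
Column 3: -4 + 5 + 29 + 38 + 47 = 115.
Column 4: 14 + 23 + 32 + 56 + (-10) = 115.
Column 5: 17 + 41 + 50 + (-1) + 8 = 115.
Main diagonal: 35 + (-13) + 29 + 56 + 8 = 115.
Anti-diagonal: 17 + 23 + 29 + 20 + 26 = 115.
All lines sum to 115.

Yes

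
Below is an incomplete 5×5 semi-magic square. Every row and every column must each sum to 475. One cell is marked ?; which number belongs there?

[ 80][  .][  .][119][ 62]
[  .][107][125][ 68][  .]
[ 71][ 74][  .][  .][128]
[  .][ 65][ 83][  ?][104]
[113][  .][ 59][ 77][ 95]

101

From row 5, 475 − (113 + 59 + 77 + 95) gives (5,2) = 131.
Using column 2: 107 + 74 + 65 + 131 + ? → (1,2) = 475 − 377 = 98.
Column 5 must total 475; the given cells sum to 389, so (2,5) = 86.
Row 1: 80 + 98 + 119 + 62 + ? = 475, so (1,3) = 116.
From row 2, 475 − (107 + 125 + 68 + 86) gives (2,1) = 89.
Column 1 must total 475; the given cells sum to 353, so (4,1) = 122.
Using column 3: 116 + 125 + 83 + 59 + ? → (3,3) = 475 − 383 = 92.
Row 3 must total 475; the given cells sum to 365, so (3,4) = 110.
The remaining cell in row 4 is (4,4) = 475 − 374 = 101.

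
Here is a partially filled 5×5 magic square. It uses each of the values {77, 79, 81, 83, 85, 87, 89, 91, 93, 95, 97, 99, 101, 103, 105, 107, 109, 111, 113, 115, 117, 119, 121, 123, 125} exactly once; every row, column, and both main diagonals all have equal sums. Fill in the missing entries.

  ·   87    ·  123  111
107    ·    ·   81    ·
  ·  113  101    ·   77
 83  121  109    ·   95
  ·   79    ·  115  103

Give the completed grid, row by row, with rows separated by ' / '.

The 25 entries sum to 2525, so each line sums to 2525/5 = 505.
From row 4, 505 − (83 + 121 + 109 + 95) gives (4,4) = 97.
Column 2 must total 505; the given cells sum to 400, so (2,2) = 105.
Column 4: 123 + 81 + 97 + 115 + ? = 505, so (3,4) = 89.
Column 5: 111 + 77 + 95 + 103 + ? = 505, so (2,5) = 119.
From main diagonal, 505 − (105 + 101 + 97 + 103) gives (1,1) = 99.
Using anti-diagonal: 111 + 81 + 101 + 121 + ? → (5,1) = 505 − 414 = 91.
Using row 1: 99 + 87 + 123 + 111 + ? → (1,3) = 505 − 420 = 85.
The remaining cell in row 2 is (2,3) = 505 − 412 = 93.
Row 3 needs 505; the known cells sum to 380, so (3,1) = 125.
From row 5, 505 − (91 + 79 + 115 + 103) gives (5,3) = 117.

99 87 85 123 111 / 107 105 93 81 119 / 125 113 101 89 77 / 83 121 109 97 95 / 91 79 117 115 103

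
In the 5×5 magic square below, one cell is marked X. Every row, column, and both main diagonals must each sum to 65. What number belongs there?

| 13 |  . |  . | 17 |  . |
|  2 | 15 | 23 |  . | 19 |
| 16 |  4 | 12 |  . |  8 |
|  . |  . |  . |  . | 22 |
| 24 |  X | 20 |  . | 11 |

Row 2 needs 65; the known cells sum to 59, so (2,4) = 6.
From row 3, 65 − (16 + 4 + 12 + 8) gives (3,4) = 25.
From column 1, 65 − (13 + 2 + 16 + 24) gives (4,1) = 10.
Column 5 needs 65; the known cells sum to 60, so (1,5) = 5.
Main diagonal must total 65; the given cells sum to 51, so (4,4) = 14.
The remaining cell in anti-diagonal is (4,2) = 65 − 47 = 18.
From row 4, 65 − (10 + 18 + 14 + 22) gives (4,3) = 1.
Using column 3: 23 + 12 + 1 + 20 + ? → (1,3) = 65 − 56 = 9.
Column 4 needs 65; the known cells sum to 62, so (5,4) = 3.
Row 1: 13 + 9 + 17 + 5 + ? = 65, so (1,2) = 21.
The remaining cell in row 5 is (5,2) = 65 − 58 = 7.

7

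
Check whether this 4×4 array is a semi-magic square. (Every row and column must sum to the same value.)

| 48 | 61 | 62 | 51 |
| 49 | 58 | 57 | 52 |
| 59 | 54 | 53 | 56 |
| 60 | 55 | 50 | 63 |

No — column 4 sums to 222 but column 1 sums to 216.

Row 1: 48 + 61 + 62 + 51 = 222.
Row 2: 49 + 58 + 57 + 52 = 216.
Row 3: 59 + 54 + 53 + 56 = 222.
Row 4: 60 + 55 + 50 + 63 = 228.
Column 1: 48 + 49 + 59 + 60 = 216.
Column 2: 61 + 58 + 54 + 55 = 228.
Column 3: 62 + 57 + 53 + 50 = 222.
Column 4: 51 + 52 + 56 + 63 = 222.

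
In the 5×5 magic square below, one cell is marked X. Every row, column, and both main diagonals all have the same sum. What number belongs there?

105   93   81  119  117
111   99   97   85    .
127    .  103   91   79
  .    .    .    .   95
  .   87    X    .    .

Row 1 is complete and sums to 515; that is the magic constant.
Row 2 needs 515; the known cells sum to 392, so (2,5) = 123.
From row 3, 515 − (127 + 103 + 91 + 79) gives (3,2) = 115.
From column 2, 515 − (93 + 99 + 115 + 87) gives (4,2) = 121.
Column 5 needs 515; the known cells sum to 414, so (5,5) = 101.
The remaining cell in main diagonal is (4,4) = 515 − 408 = 107.
The remaining cell in anti-diagonal is (5,1) = 515 − 426 = 89.
Column 1 must total 515; the given cells sum to 432, so (4,1) = 83.
The remaining cell in column 4 is (5,4) = 515 − 402 = 113.
Row 4 must total 515; the given cells sum to 406, so (4,3) = 109.
From row 5, 515 − (89 + 87 + 113 + 101) gives (5,3) = 125.

125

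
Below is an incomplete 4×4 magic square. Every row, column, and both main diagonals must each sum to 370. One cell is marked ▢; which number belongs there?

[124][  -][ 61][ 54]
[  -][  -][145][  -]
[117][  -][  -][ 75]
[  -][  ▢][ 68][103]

110

Using row 1: 124 + 61 + 54 + ? → (1,2) = 370 − 239 = 131.
Using column 3: 61 + 145 + 68 + ? → (3,3) = 370 − 274 = 96.
Using column 4: 54 + 75 + 103 + ? → (2,4) = 370 − 232 = 138.
Main diagonal must total 370; the given cells sum to 323, so (2,2) = 47.
Row 2: 47 + 145 + 138 + ? = 370, so (2,1) = 40.
Using row 3: 117 + 96 + 75 + ? → (3,2) = 370 − 288 = 82.
Column 1 needs 370; the known cells sum to 281, so (4,1) = 89.
Using column 2: 131 + 47 + 82 + ? → (4,2) = 370 − 260 = 110.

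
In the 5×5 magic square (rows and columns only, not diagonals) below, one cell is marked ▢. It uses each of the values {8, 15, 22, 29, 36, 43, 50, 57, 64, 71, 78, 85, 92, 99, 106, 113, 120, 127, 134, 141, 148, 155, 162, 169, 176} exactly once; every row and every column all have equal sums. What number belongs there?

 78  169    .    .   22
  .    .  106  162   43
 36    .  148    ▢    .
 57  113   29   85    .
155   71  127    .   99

The 25 entries sum to 2300, so each line sums to 2300/5 = 460.
Row 4 needs 460; the known cells sum to 284, so (4,5) = 176.
From row 5, 460 − (155 + 71 + 127 + 99) gives (5,4) = 8.
The remaining cell in column 1 is (2,1) = 460 − 326 = 134.
Column 3 must total 460; the given cells sum to 410, so (1,3) = 50.
From column 5, 460 − (22 + 43 + 176 + 99) gives (3,5) = 120.
The remaining cell in row 1 is (1,4) = 460 − 319 = 141.
Using row 2: 134 + 106 + 162 + 43 + ? → (2,2) = 460 − 445 = 15.
Column 2 must total 460; the given cells sum to 368, so (3,2) = 92.
The remaining cell in column 4 is (3,4) = 460 − 396 = 64.

64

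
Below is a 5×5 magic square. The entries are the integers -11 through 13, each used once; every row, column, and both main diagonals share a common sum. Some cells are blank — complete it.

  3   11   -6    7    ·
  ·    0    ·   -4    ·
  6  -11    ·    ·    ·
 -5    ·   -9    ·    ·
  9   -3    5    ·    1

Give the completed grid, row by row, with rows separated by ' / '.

3 11 -6 7 -10 / -8 0 13 -4 4 / 6 -11 2 10 -2 / -5 8 -9 -1 12 / 9 -3 5 -7 1

The entries are -11 through 13, which sum to 25, so each line sums to 25/5 = 5.
The remaining cell in row 1 is (1,5) = 5 − 15 = -10.
Row 5 needs 5; the known cells sum to 12, so (5,4) = -7.
From column 1, 5 − (3 + 6 + (-5) + 9) gives (2,1) = -8.
The remaining cell in column 2 is (4,2) = 5 − (-3) = 8.
Using anti-diagonal: -10 + (-4) + 8 + 9 + ? → (3,3) = 5 − 3 = 2.
Using column 3: -6 + 2 + (-9) + 5 + ? → (2,3) = 5 − (-8) = 13.
Main diagonal must total 5; the given cells sum to 6, so (4,4) = -1.
The remaining cell in row 2 is (2,5) = 5 − 1 = 4.
Row 4: -5 + 8 + (-9) + (-1) + ? = 5, so (4,5) = 12.
Column 4 needs 5; the known cells sum to -5, so (3,4) = 10.
Using column 5: -10 + 4 + 12 + 1 + ? → (3,5) = 5 − 7 = -2.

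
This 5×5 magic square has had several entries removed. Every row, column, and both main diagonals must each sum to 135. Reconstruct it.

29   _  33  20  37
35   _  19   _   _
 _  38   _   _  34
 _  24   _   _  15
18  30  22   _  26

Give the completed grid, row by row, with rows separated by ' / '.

29 16 33 20 37 / 35 27 19 31 23 / 21 38 25 17 34 / 32 24 36 28 15 / 18 30 22 39 26

Row 1 needs 135; the known cells sum to 119, so (1,2) = 16.
The remaining cell in row 5 is (5,4) = 135 − 96 = 39.
Column 2 must total 135; the given cells sum to 108, so (2,2) = 27.
The remaining cell in column 5 is (2,5) = 135 − 112 = 23.
Row 2 must total 135; the given cells sum to 104, so (2,4) = 31.
Anti-diagonal must total 135; the given cells sum to 110, so (3,3) = 25.
Column 3 needs 135; the known cells sum to 99, so (4,3) = 36.
The remaining cell in main diagonal is (4,4) = 135 − 107 = 28.
Using row 4: 24 + 36 + 28 + 15 + ? → (4,1) = 135 − 103 = 32.
Column 1 must total 135; the given cells sum to 114, so (3,1) = 21.
From column 4, 135 − (20 + 31 + 28 + 39) gives (3,4) = 17.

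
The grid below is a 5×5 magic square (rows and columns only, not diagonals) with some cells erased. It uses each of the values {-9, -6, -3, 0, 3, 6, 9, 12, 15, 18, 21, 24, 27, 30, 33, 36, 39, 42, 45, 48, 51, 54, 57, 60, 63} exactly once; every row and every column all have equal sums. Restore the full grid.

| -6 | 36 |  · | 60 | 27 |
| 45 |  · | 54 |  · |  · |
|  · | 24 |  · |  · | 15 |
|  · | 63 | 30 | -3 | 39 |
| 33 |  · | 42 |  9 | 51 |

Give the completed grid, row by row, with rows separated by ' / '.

The 25 entries sum to 675, so each line sums to 675/5 = 135.
From row 1, 135 − (-6 + 36 + 60 + 27) gives (1,3) = 18.
The remaining cell in row 4 is (4,1) = 135 − 129 = 6.
The remaining cell in row 5 is (5,2) = 135 − 135 = 0.
Column 1: -6 + 45 + 6 + 33 + ? = 135, so (3,1) = 57.
Column 2: 36 + 24 + 63 + 0 + ? = 135, so (2,2) = 12.
Column 3: 18 + 54 + 30 + 42 + ? = 135, so (3,3) = -9.
Column 5: 27 + 15 + 39 + 51 + ? = 135, so (2,5) = 3.
Row 2: 45 + 12 + 54 + 3 + ? = 135, so (2,4) = 21.
Row 3 needs 135; the known cells sum to 87, so (3,4) = 48.

-6 36 18 60 27 / 45 12 54 21 3 / 57 24 -9 48 15 / 6 63 30 -3 39 / 33 0 42 9 51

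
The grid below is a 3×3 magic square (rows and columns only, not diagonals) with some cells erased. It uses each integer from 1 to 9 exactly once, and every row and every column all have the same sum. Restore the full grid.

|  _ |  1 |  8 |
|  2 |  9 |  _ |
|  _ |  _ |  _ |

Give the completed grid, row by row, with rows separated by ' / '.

The entries are 1 through 9, which sum to 45, so each line sums to 45/3 = 15.
From row 1, 15 − (1 + 8) gives (1,1) = 6.
Row 2 needs 15; the known cells sum to 11, so (2,3) = 4.
Column 1: 6 + 2 + ? = 15, so (3,1) = 7.
Column 2 must total 15; the given cells sum to 10, so (3,2) = 5.
The remaining cell in column 3 is (3,3) = 15 − 12 = 3.

6 1 8 / 2 9 4 / 7 5 3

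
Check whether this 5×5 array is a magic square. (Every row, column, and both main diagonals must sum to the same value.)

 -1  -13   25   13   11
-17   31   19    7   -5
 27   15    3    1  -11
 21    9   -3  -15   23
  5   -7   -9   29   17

Row 1: -1 + (-13) + 25 + 13 + 11 = 35.
Row 2: -17 + 31 + 19 + 7 + (-5) = 35.
Row 3: 27 + 15 + 3 + 1 + (-11) = 35.
Row 4: 21 + 9 + (-3) + (-15) + 23 = 35.
Row 5: 5 + (-7) + (-9) + 29 + 17 = 35.
Column 1: -1 + (-17) + 27 + 21 + 5 = 35.
Column 2: -13 + 31 + 15 + 9 + (-7) = 35.
Column 3: 25 + 19 + 3 + (-3) + (-9) = 35.
Column 4: 13 + 7 + 1 + (-15) + 29 = 35.
Column 5: 11 + (-5) + (-11) + 23 + 17 = 35.
Main diagonal: -1 + 31 + 3 + (-15) + 17 = 35.
Anti-diagonal: 11 + 7 + 3 + 9 + 5 = 35.
All lines sum to 35.

Yes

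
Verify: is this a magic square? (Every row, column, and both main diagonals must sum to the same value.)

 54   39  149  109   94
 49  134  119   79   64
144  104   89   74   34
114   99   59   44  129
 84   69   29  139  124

Yes

Row 1: 54 + 39 + 149 + 109 + 94 = 445.
Row 2: 49 + 134 + 119 + 79 + 64 = 445.
Row 3: 144 + 104 + 89 + 74 + 34 = 445.
Row 4: 114 + 99 + 59 + 44 + 129 = 445.
Row 5: 84 + 69 + 29 + 139 + 124 = 445.
Column 1: 54 + 49 + 144 + 114 + 84 = 445.
Column 2: 39 + 134 + 104 + 99 + 69 = 445.
Column 3: 149 + 119 + 89 + 59 + 29 = 445.
Column 4: 109 + 79 + 74 + 44 + 139 = 445.
Column 5: 94 + 64 + 34 + 129 + 124 = 445.
Main diagonal: 54 + 134 + 89 + 44 + 124 = 445.
Anti-diagonal: 94 + 79 + 89 + 99 + 84 = 445.
All lines sum to 445.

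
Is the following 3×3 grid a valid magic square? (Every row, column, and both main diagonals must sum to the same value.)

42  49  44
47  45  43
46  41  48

Row 1: 42 + 49 + 44 = 135.
Row 2: 47 + 45 + 43 = 135.
Row 3: 46 + 41 + 48 = 135.
Column 1: 42 + 47 + 46 = 135.
Column 2: 49 + 45 + 41 = 135.
Column 3: 44 + 43 + 48 = 135.
Main diagonal: 42 + 45 + 48 = 135.
Anti-diagonal: 44 + 45 + 46 = 135.
All lines sum to 135.

Yes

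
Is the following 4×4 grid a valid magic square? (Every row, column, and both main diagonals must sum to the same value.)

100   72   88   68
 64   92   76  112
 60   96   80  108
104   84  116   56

No — row 2 sums to 344 but column 3 sums to 360.

Row 1: 100 + 72 + 88 + 68 = 328.
Row 2: 64 + 92 + 76 + 112 = 344.
Row 3: 60 + 96 + 80 + 108 = 344.
Row 4: 104 + 84 + 116 + 56 = 360.
Column 1: 100 + 64 + 60 + 104 = 328.
Column 2: 72 + 92 + 96 + 84 = 344.
Column 3: 88 + 76 + 80 + 116 = 360.
Column 4: 68 + 112 + 108 + 56 = 344.
Main diagonal: 100 + 92 + 80 + 56 = 328.
Anti-diagonal: 68 + 76 + 96 + 104 = 344.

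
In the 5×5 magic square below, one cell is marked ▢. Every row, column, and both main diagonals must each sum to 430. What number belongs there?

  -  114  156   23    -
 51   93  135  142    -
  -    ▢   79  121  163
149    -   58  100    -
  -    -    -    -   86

37

Row 2 needs 430; the known cells sum to 421, so (2,5) = 9.
Column 3 needs 430; the known cells sum to 428, so (5,3) = 2.
From column 4, 430 − (23 + 142 + 121 + 100) gives (5,4) = 44.
Main diagonal: 93 + 79 + 100 + 86 + ? = 430, so (1,1) = 72.
Row 1 needs 430; the known cells sum to 365, so (1,5) = 65.
Column 5: 65 + 9 + 163 + 86 + ? = 430, so (4,5) = 107.
Using row 4: 149 + 58 + 100 + 107 + ? → (4,2) = 430 − 414 = 16.
Anti-diagonal must total 430; the given cells sum to 302, so (5,1) = 128.
From row 5, 430 − (128 + 2 + 44 + 86) gives (5,2) = 170.
Column 1 must total 430; the given cells sum to 400, so (3,1) = 30.
The remaining cell in column 2 is (3,2) = 430 − 393 = 37.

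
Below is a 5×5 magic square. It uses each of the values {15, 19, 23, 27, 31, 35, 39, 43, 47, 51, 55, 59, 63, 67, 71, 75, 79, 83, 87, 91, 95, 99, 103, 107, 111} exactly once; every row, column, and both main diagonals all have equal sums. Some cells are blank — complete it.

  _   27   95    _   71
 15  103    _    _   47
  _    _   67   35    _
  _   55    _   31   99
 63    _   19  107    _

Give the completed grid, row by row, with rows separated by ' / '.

The 25 entries sum to 1575, so each line sums to 1575/5 = 315.
Using anti-diagonal: 71 + 67 + 55 + 63 + ? → (2,4) = 315 − 256 = 59.
From row 2, 315 − (15 + 103 + 59 + 47) gives (2,3) = 91.
From column 3, 315 − (95 + 91 + 67 + 19) gives (4,3) = 43.
The remaining cell in column 4 is (1,4) = 315 − 232 = 83.
The remaining cell in row 1 is (1,1) = 315 − 276 = 39.
The remaining cell in row 4 is (4,1) = 315 − 228 = 87.
The remaining cell in column 1 is (3,1) = 315 − 204 = 111.
Main diagonal needs 315; the known cells sum to 240, so (5,5) = 75.
Row 5 needs 315; the known cells sum to 264, so (5,2) = 51.
Column 2 needs 315; the known cells sum to 236, so (3,2) = 79.
From column 5, 315 − (71 + 47 + 99 + 75) gives (3,5) = 23.

39 27 95 83 71 / 15 103 91 59 47 / 111 79 67 35 23 / 87 55 43 31 99 / 63 51 19 107 75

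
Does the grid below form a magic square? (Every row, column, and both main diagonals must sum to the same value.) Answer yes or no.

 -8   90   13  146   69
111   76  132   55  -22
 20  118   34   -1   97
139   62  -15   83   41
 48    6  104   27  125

Row 1: -8 + 90 + 13 + 146 + 69 = 310.
Row 2: 111 + 76 + 132 + 55 + (-22) = 352.
Row 3: 20 + 118 + 34 + (-1) + 97 = 268.
Row 4: 139 + 62 + (-15) + 83 + 41 = 310.
Row 5: 48 + 6 + 104 + 27 + 125 = 310.
Column 1: -8 + 111 + 20 + 139 + 48 = 310.
Column 2: 90 + 76 + 118 + 62 + 6 = 352.
Column 3: 13 + 132 + 34 + (-15) + 104 = 268.
Column 4: 146 + 55 + (-1) + 83 + 27 = 310.
Column 5: 69 + (-22) + 97 + 41 + 125 = 310.
Main diagonal: -8 + 76 + 34 + 83 + 125 = 310.
Anti-diagonal: 69 + 55 + 34 + 62 + 48 = 268.

No — column 3 sums to 268 but row 2 sums to 352.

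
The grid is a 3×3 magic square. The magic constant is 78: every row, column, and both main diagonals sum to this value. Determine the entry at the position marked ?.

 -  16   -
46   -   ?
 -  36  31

Using row 3: 36 + 31 + ? → (3,1) = 78 − 67 = 11.
The remaining cell in column 1 is (1,1) = 78 − 57 = 21.
From column 2, 78 − (16 + 36) gives (2,2) = 26.
Anti-diagonal: 26 + 11 + ? = 78, so (1,3) = 41.
The remaining cell in row 2 is (2,3) = 78 − 72 = 6.

6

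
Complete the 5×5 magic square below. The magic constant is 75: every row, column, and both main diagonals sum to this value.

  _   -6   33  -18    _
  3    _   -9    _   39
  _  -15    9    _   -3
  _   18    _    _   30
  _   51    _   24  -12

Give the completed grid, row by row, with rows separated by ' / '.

45 -6 33 -18 21 / 3 27 -9 15 39 / 36 -15 9 48 -3 / -21 18 42 6 30 / 12 51 0 24 -12

Column 2: -6 + (-15) + 18 + 51 + ? = 75, so (2,2) = 27.
The remaining cell in column 5 is (1,5) = 75 − 54 = 21.
Row 1 needs 75; the known cells sum to 30, so (1,1) = 45.
From row 2, 75 − (3 + 27 + (-9) + 39) gives (2,4) = 15.
Main diagonal: 45 + 27 + 9 + (-12) + ? = 75, so (4,4) = 6.
Anti-diagonal: 21 + 15 + 9 + 18 + ? = 75, so (5,1) = 12.
Row 5: 12 + 51 + 24 + (-12) + ? = 75, so (5,3) = 0.
Column 3 needs 75; the known cells sum to 33, so (4,3) = 42.
Column 4 needs 75; the known cells sum to 27, so (3,4) = 48.
From row 3, 75 − (-15 + 9 + 48 + (-3)) gives (3,1) = 36.
The remaining cell in row 4 is (4,1) = 75 − 96 = -21.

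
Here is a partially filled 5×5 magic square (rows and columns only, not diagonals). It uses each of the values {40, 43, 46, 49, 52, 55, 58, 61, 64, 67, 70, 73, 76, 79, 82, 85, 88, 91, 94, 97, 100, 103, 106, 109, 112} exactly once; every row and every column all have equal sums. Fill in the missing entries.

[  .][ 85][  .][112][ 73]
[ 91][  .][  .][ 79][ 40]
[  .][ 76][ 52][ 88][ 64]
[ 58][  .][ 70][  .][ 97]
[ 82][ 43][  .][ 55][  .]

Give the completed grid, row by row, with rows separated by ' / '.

49 85 61 112 73 / 91 67 103 79 40 / 100 76 52 88 64 / 58 109 70 46 97 / 82 43 94 55 106

The 25 entries sum to 1900, so each line sums to 1900/5 = 380.
The remaining cell in row 3 is (3,1) = 380 − 280 = 100.
Column 1 must total 380; the given cells sum to 331, so (1,1) = 49.
Using column 4: 112 + 79 + 88 + 55 + ? → (4,4) = 380 − 334 = 46.
Using column 5: 73 + 40 + 64 + 97 + ? → (5,5) = 380 − 274 = 106.
The remaining cell in row 1 is (1,3) = 380 − 319 = 61.
Row 4: 58 + 70 + 46 + 97 + ? = 380, so (4,2) = 109.
Row 5: 82 + 43 + 55 + 106 + ? = 380, so (5,3) = 94.
From column 2, 380 − (85 + 76 + 109 + 43) gives (2,2) = 67.
The remaining cell in column 3 is (2,3) = 380 − 277 = 103.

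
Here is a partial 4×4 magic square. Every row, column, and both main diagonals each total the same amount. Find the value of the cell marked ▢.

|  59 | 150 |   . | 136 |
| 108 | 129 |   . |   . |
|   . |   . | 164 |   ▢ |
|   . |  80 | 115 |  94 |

73

Main diagonal is complete and sums to 446; that is the magic constant.
Using row 1: 59 + 150 + 136 + ? → (1,3) = 446 − 345 = 101.
Row 4 needs 446; the known cells sum to 289, so (4,1) = 157.
Column 1: 59 + 108 + 157 + ? = 446, so (3,1) = 122.
Column 2: 150 + 129 + 80 + ? = 446, so (3,2) = 87.
Column 3 must total 446; the given cells sum to 380, so (2,3) = 66.
Row 2 needs 446; the known cells sum to 303, so (2,4) = 143.
From row 3, 446 − (122 + 87 + 164) gives (3,4) = 73.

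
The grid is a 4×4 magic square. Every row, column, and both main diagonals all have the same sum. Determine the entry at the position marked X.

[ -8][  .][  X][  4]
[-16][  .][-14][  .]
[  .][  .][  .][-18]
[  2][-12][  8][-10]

-6

Row 4 is complete and sums to -12; that is the magic constant.
Column 1 needs -12; the known cells sum to -22, so (3,1) = 10.
Column 4: 4 + (-18) + (-10) + ? = -12, so (2,4) = 12.
From anti-diagonal, -12 − (4 + (-14) + 2) gives (3,2) = -4.
Using row 2: -16 + (-14) + 12 + ? → (2,2) = -12 − (-18) = 6.
Row 3 needs -12; the known cells sum to -12, so (3,3) = 0.
The remaining cell in column 2 is (1,2) = -12 − (-10) = -2.
Using column 3: -14 + 0 + 8 + ? → (1,3) = -12 − (-6) = -6.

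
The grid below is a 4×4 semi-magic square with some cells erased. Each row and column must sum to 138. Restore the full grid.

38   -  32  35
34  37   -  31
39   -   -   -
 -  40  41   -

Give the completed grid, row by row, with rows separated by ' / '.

Using row 1: 38 + 32 + 35 + ? → (1,2) = 138 − 105 = 33.
Using row 2: 34 + 37 + 31 + ? → (2,3) = 138 − 102 = 36.
Column 1 needs 138; the known cells sum to 111, so (4,1) = 27.
Using column 2: 33 + 37 + 40 + ? → (3,2) = 138 − 110 = 28.
Column 3 needs 138; the known cells sum to 109, so (3,3) = 29.
Row 3: 39 + 28 + 29 + ? = 138, so (3,4) = 42.
The remaining cell in row 4 is (4,4) = 138 − 108 = 30.

38 33 32 35 / 34 37 36 31 / 39 28 29 42 / 27 40 41 30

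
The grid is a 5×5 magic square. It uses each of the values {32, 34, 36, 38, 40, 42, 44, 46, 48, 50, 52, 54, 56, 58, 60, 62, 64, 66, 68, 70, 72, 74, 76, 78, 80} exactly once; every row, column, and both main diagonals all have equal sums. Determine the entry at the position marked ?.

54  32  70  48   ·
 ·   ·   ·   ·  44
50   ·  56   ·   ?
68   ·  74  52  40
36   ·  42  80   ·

62

The 25 entries sum to 1400, so each line sums to 1400/5 = 280.
From row 1, 280 − (54 + 32 + 70 + 48) gives (1,5) = 76.
From row 4, 280 − (68 + 74 + 52 + 40) gives (4,2) = 46.
Column 1 must total 280; the given cells sum to 208, so (2,1) = 72.
Using column 3: 70 + 56 + 74 + 42 + ? → (2,3) = 280 − 242 = 38.
The remaining cell in anti-diagonal is (2,4) = 280 − 214 = 66.
Using row 2: 72 + 38 + 66 + 44 + ? → (2,2) = 280 − 220 = 60.
Column 4 must total 280; the given cells sum to 246, so (3,4) = 34.
The remaining cell in main diagonal is (5,5) = 280 − 222 = 58.
Row 5: 36 + 42 + 80 + 58 + ? = 280, so (5,2) = 64.
Column 2: 32 + 60 + 46 + 64 + ? = 280, so (3,2) = 78.
The remaining cell in column 5 is (3,5) = 280 − 218 = 62.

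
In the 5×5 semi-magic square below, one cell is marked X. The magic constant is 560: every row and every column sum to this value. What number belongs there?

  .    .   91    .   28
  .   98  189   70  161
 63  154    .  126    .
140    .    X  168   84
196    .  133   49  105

Row 2 needs 560; the known cells sum to 518, so (2,1) = 42.
Row 5 must total 560; the given cells sum to 483, so (5,2) = 77.
Column 1 must total 560; the given cells sum to 441, so (1,1) = 119.
Using column 4: 70 + 126 + 168 + 49 + ? → (1,4) = 560 − 413 = 147.
Column 5 must total 560; the given cells sum to 378, so (3,5) = 182.
The remaining cell in row 1 is (1,2) = 560 − 385 = 175.
Using row 3: 63 + 154 + 126 + 182 + ? → (3,3) = 560 − 525 = 35.
The remaining cell in column 2 is (4,2) = 560 − 504 = 56.
The remaining cell in column 3 is (4,3) = 560 − 448 = 112.

112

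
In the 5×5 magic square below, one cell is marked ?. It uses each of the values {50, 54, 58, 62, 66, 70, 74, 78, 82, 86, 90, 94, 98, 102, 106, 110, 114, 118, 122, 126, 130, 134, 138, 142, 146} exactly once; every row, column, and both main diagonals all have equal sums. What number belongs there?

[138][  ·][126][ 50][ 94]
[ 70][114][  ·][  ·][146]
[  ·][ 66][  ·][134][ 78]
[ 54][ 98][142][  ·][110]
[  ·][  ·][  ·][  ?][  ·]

118

The 25 entries sum to 2450, so each line sums to 2450/5 = 490.
From row 1, 490 − (138 + 126 + 50 + 94) gives (1,2) = 82.
Row 4 needs 490; the known cells sum to 404, so (4,4) = 86.
Column 2 needs 490; the known cells sum to 360, so (5,2) = 130.
From column 5, 490 − (94 + 146 + 78 + 110) gives (5,5) = 62.
Main diagonal needs 490; the known cells sum to 400, so (3,3) = 90.
The remaining cell in row 3 is (3,1) = 490 − 368 = 122.
Column 1 must total 490; the given cells sum to 384, so (5,1) = 106.
Anti-diagonal must total 490; the given cells sum to 388, so (2,4) = 102.
Using row 2: 70 + 114 + 102 + 146 + ? → (2,3) = 490 − 432 = 58.
Column 3 needs 490; the known cells sum to 416, so (5,3) = 74.
The remaining cell in column 4 is (5,4) = 490 − 372 = 118.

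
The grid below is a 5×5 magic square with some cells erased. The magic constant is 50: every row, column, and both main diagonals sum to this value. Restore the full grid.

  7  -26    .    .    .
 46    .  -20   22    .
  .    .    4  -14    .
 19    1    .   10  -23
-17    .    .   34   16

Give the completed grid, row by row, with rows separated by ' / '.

Row 4: 19 + 1 + 10 + (-23) + ? = 50, so (4,3) = 43.
From column 1, 50 − (7 + 46 + 19 + (-17)) gives (3,1) = -5.
Column 4 needs 50; the known cells sum to 52, so (1,4) = -2.
Main diagonal: 7 + 4 + 10 + 16 + ? = 50, so (2,2) = 13.
From anti-diagonal, 50 − (22 + 4 + 1 + (-17)) gives (1,5) = 40.
Row 1 needs 50; the known cells sum to 19, so (1,3) = 31.
The remaining cell in row 2 is (2,5) = 50 − 61 = -11.
The remaining cell in column 3 is (5,3) = 50 − 58 = -8.
Column 5: 40 + (-11) + (-23) + 16 + ? = 50, so (3,5) = 28.
Row 3: -5 + 4 + (-14) + 28 + ? = 50, so (3,2) = 37.
Row 5: -17 + (-8) + 34 + 16 + ? = 50, so (5,2) = 25.

7 -26 31 -2 40 / 46 13 -20 22 -11 / -5 37 4 -14 28 / 19 1 43 10 -23 / -17 25 -8 34 16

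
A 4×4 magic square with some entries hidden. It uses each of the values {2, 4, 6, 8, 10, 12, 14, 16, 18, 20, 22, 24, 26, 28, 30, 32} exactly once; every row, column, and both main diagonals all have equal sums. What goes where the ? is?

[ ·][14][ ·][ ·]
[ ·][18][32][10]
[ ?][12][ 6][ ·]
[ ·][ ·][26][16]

The 16 entries sum to 272, so each line sums to 272/4 = 68.
From row 2, 68 − (18 + 32 + 10) gives (2,1) = 8.
Column 2 must total 68; the given cells sum to 44, so (4,2) = 24.
Column 3 needs 68; the known cells sum to 64, so (1,3) = 4.
Main diagonal: 18 + 6 + 16 + ? = 68, so (1,1) = 28.
From row 1, 68 − (28 + 14 + 4) gives (1,4) = 22.
Row 4: 24 + 26 + 16 + ? = 68, so (4,1) = 2.
The remaining cell in column 1 is (3,1) = 68 − 38 = 30.

30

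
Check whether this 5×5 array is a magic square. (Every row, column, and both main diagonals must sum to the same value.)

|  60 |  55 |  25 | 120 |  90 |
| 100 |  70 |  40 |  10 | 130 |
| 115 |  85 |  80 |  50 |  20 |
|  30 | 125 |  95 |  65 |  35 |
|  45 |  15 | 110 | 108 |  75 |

No — row 4 sums to 350 but row 5 sums to 353.

Row 1: 60 + 55 + 25 + 120 + 90 = 350.
Row 2: 100 + 70 + 40 + 10 + 130 = 350.
Row 3: 115 + 85 + 80 + 50 + 20 = 350.
Row 4: 30 + 125 + 95 + 65 + 35 = 350.
Row 5: 45 + 15 + 110 + 108 + 75 = 353.
Column 1: 60 + 100 + 115 + 30 + 45 = 350.
Column 2: 55 + 70 + 85 + 125 + 15 = 350.
Column 3: 25 + 40 + 80 + 95 + 110 = 350.
Column 4: 120 + 10 + 50 + 65 + 108 = 353.
Column 5: 90 + 130 + 20 + 35 + 75 = 350.
Main diagonal: 60 + 70 + 80 + 65 + 75 = 350.
Anti-diagonal: 90 + 10 + 80 + 125 + 45 = 350.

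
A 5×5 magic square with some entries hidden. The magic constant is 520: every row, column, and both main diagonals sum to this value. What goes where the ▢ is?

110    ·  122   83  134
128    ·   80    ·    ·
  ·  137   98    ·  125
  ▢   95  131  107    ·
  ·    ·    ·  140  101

119

Using row 1: 110 + 122 + 83 + 134 + ? → (1,2) = 520 − 449 = 71.
From column 3, 520 − (122 + 80 + 98 + 131) gives (5,3) = 89.
From main diagonal, 520 − (110 + 98 + 107 + 101) gives (2,2) = 104.
From column 2, 520 − (71 + 104 + 137 + 95) gives (5,2) = 113.
Row 5 must total 520; the given cells sum to 443, so (5,1) = 77.
The remaining cell in anti-diagonal is (2,4) = 520 − 404 = 116.
The remaining cell in row 2 is (2,5) = 520 − 428 = 92.
Using column 4: 83 + 116 + 107 + 140 + ? → (3,4) = 520 − 446 = 74.
The remaining cell in column 5 is (4,5) = 520 − 452 = 68.
Row 3 must total 520; the given cells sum to 434, so (3,1) = 86.
Using row 4: 95 + 131 + 107 + 68 + ? → (4,1) = 520 − 401 = 119.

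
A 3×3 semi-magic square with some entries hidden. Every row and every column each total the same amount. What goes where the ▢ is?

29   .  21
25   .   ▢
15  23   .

17

Column 1 is complete and sums to 69; that is the magic constant.
Row 1 needs 69; the known cells sum to 50, so (1,2) = 19.
Using row 3: 15 + 23 + ? → (3,3) = 69 − 38 = 31.
The remaining cell in column 2 is (2,2) = 69 − 42 = 27.
Column 3 must total 69; the given cells sum to 52, so (2,3) = 17.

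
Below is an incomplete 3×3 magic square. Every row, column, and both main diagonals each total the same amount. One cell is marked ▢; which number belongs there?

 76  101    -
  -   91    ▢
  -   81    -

Column 2 is complete and sums to 273; that is the magic constant.
The remaining cell in row 1 is (1,3) = 273 − 177 = 96.
Main diagonal needs 273; the known cells sum to 167, so (3,3) = 106.
From anti-diagonal, 273 − (96 + 91) gives (3,1) = 86.
The remaining cell in column 1 is (2,1) = 273 − 162 = 111.
Column 3 must total 273; the given cells sum to 202, so (2,3) = 71.

71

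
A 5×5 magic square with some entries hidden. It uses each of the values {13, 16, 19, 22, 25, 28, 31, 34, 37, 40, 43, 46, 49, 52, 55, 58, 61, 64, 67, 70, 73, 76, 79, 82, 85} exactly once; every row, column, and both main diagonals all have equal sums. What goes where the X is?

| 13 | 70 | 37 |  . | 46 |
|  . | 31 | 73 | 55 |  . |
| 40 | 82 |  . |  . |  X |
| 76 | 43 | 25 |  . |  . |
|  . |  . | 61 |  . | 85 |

58

The 25 entries sum to 1225, so each line sums to 1225/5 = 245.
Using row 1: 13 + 70 + 37 + 46 + ? → (1,4) = 245 − 166 = 79.
Column 2 needs 245; the known cells sum to 226, so (5,2) = 19.
Column 3 needs 245; the known cells sum to 196, so (3,3) = 49.
Main diagonal needs 245; the known cells sum to 178, so (4,4) = 67.
Anti-diagonal must total 245; the given cells sum to 193, so (5,1) = 52.
Row 4 needs 245; the known cells sum to 211, so (4,5) = 34.
The remaining cell in row 5 is (5,4) = 245 − 217 = 28.
The remaining cell in column 1 is (2,1) = 245 − 181 = 64.
Column 4: 79 + 55 + 67 + 28 + ? = 245, so (3,4) = 16.
Row 2 must total 245; the given cells sum to 223, so (2,5) = 22.
Row 3: 40 + 82 + 49 + 16 + ? = 245, so (3,5) = 58.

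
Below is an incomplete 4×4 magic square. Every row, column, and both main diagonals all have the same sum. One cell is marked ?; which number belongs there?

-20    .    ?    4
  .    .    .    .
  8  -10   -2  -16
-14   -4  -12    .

-6

Row 3 is complete and sums to -20; that is the magic constant.
From row 4, -20 − (-14 + (-4) + (-12)) gives (4,4) = 10.
Column 1 must total -20; the given cells sum to -26, so (2,1) = 6.
Using column 4: 4 + (-16) + 10 + ? → (2,4) = -20 − (-2) = -18.
The remaining cell in main diagonal is (2,2) = -20 − (-12) = -8.
Anti-diagonal: 4 + (-10) + (-14) + ? = -20, so (2,3) = 0.
The remaining cell in column 2 is (1,2) = -20 − (-22) = 2.
The remaining cell in column 3 is (1,3) = -20 − (-14) = -6.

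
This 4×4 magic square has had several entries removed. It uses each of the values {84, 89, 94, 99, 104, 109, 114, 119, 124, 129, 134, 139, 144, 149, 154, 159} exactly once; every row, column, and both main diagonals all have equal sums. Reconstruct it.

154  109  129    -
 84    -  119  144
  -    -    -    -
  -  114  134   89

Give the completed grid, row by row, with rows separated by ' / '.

The 16 entries sum to 1944, so each line sums to 1944/4 = 486.
From row 1, 486 − (154 + 109 + 129) gives (1,4) = 94.
Using row 2: 84 + 119 + 144 + ? → (2,2) = 486 − 347 = 139.
The remaining cell in row 4 is (4,1) = 486 − 337 = 149.
The remaining cell in column 1 is (3,1) = 486 − 387 = 99.
Column 2 needs 486; the known cells sum to 362, so (3,2) = 124.
Column 3 needs 486; the known cells sum to 382, so (3,3) = 104.
Column 4: 94 + 144 + 89 + ? = 486, so (3,4) = 159.

154 109 129 94 / 84 139 119 144 / 99 124 104 159 / 149 114 134 89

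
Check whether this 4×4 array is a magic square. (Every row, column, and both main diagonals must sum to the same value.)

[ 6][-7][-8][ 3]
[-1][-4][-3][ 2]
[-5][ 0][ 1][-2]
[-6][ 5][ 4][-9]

Row 1: 6 + (-7) + (-8) + 3 = -6.
Row 2: -1 + (-4) + (-3) + 2 = -6.
Row 3: -5 + 0 + 1 + (-2) = -6.
Row 4: -6 + 5 + 4 + (-9) = -6.
Column 1: 6 + (-1) + (-5) + (-6) = -6.
Column 2: -7 + (-4) + 0 + 5 = -6.
Column 3: -8 + (-3) + 1 + 4 = -6.
Column 4: 3 + 2 + (-2) + (-9) = -6.
Main diagonal: 6 + (-4) + 1 + (-9) = -6.
Anti-diagonal: 3 + (-3) + 0 + (-6) = -6.
All lines sum to -6.

Yes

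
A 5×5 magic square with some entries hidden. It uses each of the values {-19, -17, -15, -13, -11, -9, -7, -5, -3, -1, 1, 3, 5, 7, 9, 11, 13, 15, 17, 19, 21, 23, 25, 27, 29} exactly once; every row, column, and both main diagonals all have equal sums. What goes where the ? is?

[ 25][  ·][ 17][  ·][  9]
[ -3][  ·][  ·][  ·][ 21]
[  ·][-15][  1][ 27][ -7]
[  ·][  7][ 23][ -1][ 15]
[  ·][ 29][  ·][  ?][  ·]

The 25 entries sum to 125, so each line sums to 125/5 = 25.
Using row 3: -15 + 1 + 27 + (-7) + ? → (3,1) = 25 − 6 = 19.
The remaining cell in row 4 is (4,1) = 25 − 44 = -19.
The remaining cell in column 1 is (5,1) = 25 − 22 = 3.
From column 5, 25 − (9 + 21 + (-7) + 15) gives (5,5) = -13.
Main diagonal needs 25; the known cells sum to 12, so (2,2) = 13.
Anti-diagonal must total 25; the given cells sum to 20, so (2,4) = 5.
Row 2: -3 + 13 + 5 + 21 + ? = 25, so (2,3) = -11.
Using column 2: 13 + (-15) + 7 + 29 + ? → (1,2) = 25 − 34 = -9.
From column 3, 25 − (17 + (-11) + 1 + 23) gives (5,3) = -5.
Row 1 must total 25; the given cells sum to 42, so (1,4) = -17.
Row 5 needs 25; the known cells sum to 14, so (5,4) = 11.

11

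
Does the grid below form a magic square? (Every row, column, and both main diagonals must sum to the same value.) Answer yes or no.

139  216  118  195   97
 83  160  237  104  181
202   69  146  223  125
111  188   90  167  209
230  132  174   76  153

Yes

Row 1: 139 + 216 + 118 + 195 + 97 = 765.
Row 2: 83 + 160 + 237 + 104 + 181 = 765.
Row 3: 202 + 69 + 146 + 223 + 125 = 765.
Row 4: 111 + 188 + 90 + 167 + 209 = 765.
Row 5: 230 + 132 + 174 + 76 + 153 = 765.
Column 1: 139 + 83 + 202 + 111 + 230 = 765.
Column 2: 216 + 160 + 69 + 188 + 132 = 765.
Column 3: 118 + 237 + 146 + 90 + 174 = 765.
Column 4: 195 + 104 + 223 + 167 + 76 = 765.
Column 5: 97 + 181 + 125 + 209 + 153 = 765.
Main diagonal: 139 + 160 + 146 + 167 + 153 = 765.
Anti-diagonal: 97 + 104 + 146 + 188 + 230 = 765.
All lines sum to 765.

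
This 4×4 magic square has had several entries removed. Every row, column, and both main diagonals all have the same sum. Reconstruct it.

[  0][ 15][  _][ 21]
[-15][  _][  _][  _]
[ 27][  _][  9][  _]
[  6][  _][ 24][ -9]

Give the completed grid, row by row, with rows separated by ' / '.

0 15 -18 21 / -15 18 3 12 / 27 -12 9 -6 / 6 -3 24 -9

Column 1 is already complete: 0 + -15 + 27 + 6 = 18, so that is the magic constant.
Using row 1: 0 + 15 + 21 + ? → (1,3) = 18 − 36 = -18.
Row 4 must total 18; the given cells sum to 21, so (4,2) = -3.
The remaining cell in column 3 is (2,3) = 18 − 15 = 3.
From main diagonal, 18 − (0 + 9 + (-9)) gives (2,2) = 18.
Anti-diagonal must total 18; the given cells sum to 30, so (3,2) = -12.
Using row 2: -15 + 18 + 3 + ? → (2,4) = 18 − 6 = 12.
Using row 3: 27 + (-12) + 9 + ? → (3,4) = 18 − 24 = -6.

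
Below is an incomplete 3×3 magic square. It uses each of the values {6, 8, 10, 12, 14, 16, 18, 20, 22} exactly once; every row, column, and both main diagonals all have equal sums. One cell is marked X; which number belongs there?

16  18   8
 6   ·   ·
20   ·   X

The 9 entries sum to 126, so each line sums to 126/3 = 42.
Anti-diagonal: 8 + 20 + ? = 42, so (2,2) = 14.
Row 2: 6 + 14 + ? = 42, so (2,3) = 22.
Using column 2: 18 + 14 + ? → (3,2) = 42 − 32 = 10.
Column 3: 8 + 22 + ? = 42, so (3,3) = 12.

12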